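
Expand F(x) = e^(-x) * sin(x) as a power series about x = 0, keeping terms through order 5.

Take the Cauchy product of the two expansions.
[x^0] = 0;  [x^1] = 1;  [x^2] = -1;  [x^3] = 1/3;  [x^4] = 0;  [x^5] = -1/30.

-x^5/30 + x^3/3 - x^2 + x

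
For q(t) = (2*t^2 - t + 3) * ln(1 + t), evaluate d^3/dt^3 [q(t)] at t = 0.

21

Multiply each power in the prefactor through the base expansion.
From the series, [t^3] q = 7/2; multiply by 3! = 6 to get 21.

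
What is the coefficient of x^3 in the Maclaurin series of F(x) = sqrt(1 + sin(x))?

-1/48

Substitute the inner expansion into the outer series and collect powers.
F(0) = 1
F′(0) = 1/2
F′′(0) = -1/4
F′′′(0) = -1/8
So c_3 = F′′′(0)/3! = -1/48.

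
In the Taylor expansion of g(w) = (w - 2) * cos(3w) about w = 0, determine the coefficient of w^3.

-9/2

Shift and add copies of the series according to the polynomial's terms.
[w^0] = -2;  [w^1] = 1;  [w^2] = 9;  [w^3] = -9/2.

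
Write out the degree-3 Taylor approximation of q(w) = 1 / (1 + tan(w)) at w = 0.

-4*w^3/3 + w^2 - w + 1

Write 1/(1+u) = 1 - u + u^2 - u^3 + ... and substitute the series for u.
q(0) = 1
q′(0) = -1
q′′(0) = 2
q′′′(0) = -8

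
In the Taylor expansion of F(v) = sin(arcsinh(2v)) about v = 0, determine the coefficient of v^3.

Compose series: expand the inner function first, then feed it into the outer expansion.
So c_3 = F′′′(0)/3! = -8/3.

-8/3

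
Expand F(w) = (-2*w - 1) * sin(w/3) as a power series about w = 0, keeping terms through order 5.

Distribute the polynomial across the series and collect like powers.
F(0) = 0
F′(0) = -1/3
F′′(0) = -4/3
F′′′(0) = 1/27
F^(4)(0) = 8/27
F^(5)(0) = -1/243
Then c_k = F^(k)(0)/k! gives each Taylor coefficient.

-w^5/29160 + w^4/81 + w^3/162 - 2*w^2/3 - w/3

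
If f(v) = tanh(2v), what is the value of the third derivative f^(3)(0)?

-16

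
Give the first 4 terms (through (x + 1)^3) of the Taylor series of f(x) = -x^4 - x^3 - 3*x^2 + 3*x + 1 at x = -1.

3*(x + 1)^3 - 6*(x + 1)^2 + 10*(x + 1) - 5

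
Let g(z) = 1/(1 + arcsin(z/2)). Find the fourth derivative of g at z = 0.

Substitute the inner expansion into the outer series and collect powers.
The coefficient of z^4 in the expansion is 1/12, so g^(4)(0) = 4! * (1/12) = 2.

2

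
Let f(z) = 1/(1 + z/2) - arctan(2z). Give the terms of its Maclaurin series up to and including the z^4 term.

Combine the two series term by term.

z^4/16 + 61*z^3/24 + z^2/4 - 5*z/2 + 1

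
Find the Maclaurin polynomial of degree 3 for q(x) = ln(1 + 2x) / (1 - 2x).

20*x^3/3 + 2*x^2 + 2*x

Expand each factor separately, then convolve coefficients.
[x^0] = 0;  [x^1] = 2;  [x^2] = 2;  [x^3] = 20/3.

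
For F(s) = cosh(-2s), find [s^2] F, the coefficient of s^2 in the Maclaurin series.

F(0) = 1
F′(0) = 0
F′′(0) = 4
Then c_k = F^(k)(0)/k! gives each Taylor coefficient.

2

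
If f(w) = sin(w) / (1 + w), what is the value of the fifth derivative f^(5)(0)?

101

Take the Cauchy product of the two expansions.
From the series, [w^5] f = 101/120; multiply by 5! = 120 to get 101.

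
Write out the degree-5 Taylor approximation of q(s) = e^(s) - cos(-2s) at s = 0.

s^5/120 - 5*s^4/8 + s^3/6 + 5*s^2/2 + s

Combine the two series term by term.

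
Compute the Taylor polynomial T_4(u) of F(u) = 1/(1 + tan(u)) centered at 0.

Let u equal the inner series; expand the outer function in u and truncate.
F(0) = 1
F′(0) = -1
F′′(0) = 2
F′′′(0) = -8
F^(4)(0) = 40
The Taylor polynomial is Σ F^(k)(0)/k! · u^k.

5*u^4/3 - 4*u^3/3 + u^2 - u + 1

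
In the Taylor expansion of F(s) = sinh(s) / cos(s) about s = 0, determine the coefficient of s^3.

2/3

Write the quotient as an unknown series and match coefficients against numerator = denominator · series.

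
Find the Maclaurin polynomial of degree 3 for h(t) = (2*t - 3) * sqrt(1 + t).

Shift and add copies of the series according to the polynomial's terms.
h(0) = -3
h′(0) = 1/2
h′′(0) = 11/4
h′′′(0) = -21/8

-7*t^3/16 + 11*t^2/8 + t/2 - 3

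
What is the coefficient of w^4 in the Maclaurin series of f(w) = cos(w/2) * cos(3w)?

1513/384

Write out both Maclaurin series and multiply, keeping only the needed powers.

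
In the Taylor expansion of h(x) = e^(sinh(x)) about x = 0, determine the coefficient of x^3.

1/3

Substitute the inner expansion into the outer series and collect powers.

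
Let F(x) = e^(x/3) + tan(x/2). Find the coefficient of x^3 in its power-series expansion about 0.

Expand each term separately and add.
F(0) = 1
F′(0) = 5/6
F′′(0) = 1/9
F′′′(0) = 31/108
The Taylor polynomial is Σ F^(k)(0)/k! · x^k.

31/648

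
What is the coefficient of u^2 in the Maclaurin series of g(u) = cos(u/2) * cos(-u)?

-5/8

Expand each factor separately, then convolve coefficients.
[u^0] = 1;  [u^1] = 0;  [u^2] = -5/8.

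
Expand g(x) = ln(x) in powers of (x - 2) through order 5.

(x - 2)^5/160 - (x - 2)^4/64 + (x - 2)^3/24 - (x - 2)^2/8 + (x - 2)/2 + ln(2)

g(2) = ln(2)
g′(2) = 1/2
g′′(2) = -1/4
g′′′(2) = 1/4
g^(4)(2) = -3/8
g^(5)(2) = 3/4
Then c_k = g^(k)(2)/k! gives each Taylor coefficient.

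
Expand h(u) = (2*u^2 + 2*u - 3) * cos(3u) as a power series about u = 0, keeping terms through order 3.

Shift and add copies of the series according to the polynomial's terms.
[u^0] = -3;  [u^1] = 2;  [u^2] = 31/2;  [u^3] = -9.

-9*u^3 + 31*u^2/2 + 2*u - 3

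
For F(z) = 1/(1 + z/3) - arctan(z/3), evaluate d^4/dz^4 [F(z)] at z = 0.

8/27

Add the two expansions coefficient-wise.
The coefficient of z^4 in the expansion is 1/81, so F^(4)(0) = 4! * (1/81) = 8/27.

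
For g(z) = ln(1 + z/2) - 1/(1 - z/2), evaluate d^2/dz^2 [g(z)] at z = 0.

Expand each term separately and add.
The coefficient of z^2 in the expansion is -3/8, so g′′(0) = 2! * (-3/8) = -3/4.

-3/4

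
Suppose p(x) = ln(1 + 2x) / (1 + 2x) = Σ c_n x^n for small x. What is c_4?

-100/3

Write out both Maclaurin series and multiply, keeping only the needed powers.
p(0) = 0
p′(0) = 2
p′′(0) = -12
p′′′(0) = 88
p^(4)(0) = -800
So c_4 = p^(4)(0)/4! = -100/3.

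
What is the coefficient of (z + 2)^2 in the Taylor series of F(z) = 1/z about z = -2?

-1/8

Use the known series and substitute for the argument.
F(-2) = -1/2
F′(-2) = -1/4
F′′(-2) = -1/4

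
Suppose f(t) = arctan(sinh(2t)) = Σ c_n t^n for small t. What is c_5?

Let u equal the inner series; expand the outer function in u and truncate.
f(0) = 0
f′(0) = 2
f′′(0) = 0
f′′′(0) = -8
f^(4)(0) = 0
f^(5)(0) = 160
So c_5 = f^(5)(0)/5! = 4/3.

4/3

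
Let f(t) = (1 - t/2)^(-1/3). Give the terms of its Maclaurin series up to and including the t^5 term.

91*t^5/23328 + 35*t^4/3888 + 7*t^3/324 + t^2/18 + t/6 + 1

Apply the Taylor formula c_k = f^(k)(a)/k!.
f(0) = 1
f′(0) = 1/6
f′′(0) = 1/9
f′′′(0) = 7/54
f^(4)(0) = 35/162
f^(5)(0) = 455/972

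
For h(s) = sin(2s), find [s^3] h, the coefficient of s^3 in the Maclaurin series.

Compute the successive derivatives at the expansion point and divide by k!.
[s^0] = 0;  [s^1] = 2;  [s^2] = 0;  [s^3] = -4/3.

-4/3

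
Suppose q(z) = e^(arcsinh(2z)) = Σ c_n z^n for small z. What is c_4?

Plug the Maclaurin series of the inner function into that of the outer and collect terms.

-2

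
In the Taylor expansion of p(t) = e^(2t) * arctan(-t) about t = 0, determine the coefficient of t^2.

Expand each factor separately, then convolve coefficients.

-2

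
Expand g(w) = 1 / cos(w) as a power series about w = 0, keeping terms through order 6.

Divide the numerator series by the denominator series (power-series long division).
g(0) = 1
g′(0) = 0
g′′(0) = 1
g′′′(0) = 0
g^(4)(0) = 5
g^(5)(0) = 0
g^(6)(0) = 61
Then c_k = g^(k)(0)/k! gives each Taylor coefficient.

61*w^6/720 + 5*w^4/24 + w^2/2 + 1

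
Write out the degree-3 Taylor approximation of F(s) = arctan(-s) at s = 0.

s^3/3 - s

Differentiate repeatedly and evaluate at the center.
[s^0] = 0;  [s^1] = -1;  [s^2] = 0;  [s^3] = 1/3.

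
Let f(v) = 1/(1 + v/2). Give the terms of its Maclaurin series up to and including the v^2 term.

v^2/4 - v/2 + 1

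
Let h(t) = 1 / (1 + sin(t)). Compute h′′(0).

Write 1/(1+u) = 1 - u + u^2 - u^3 + ... and substitute the series for u.
The coefficient of t^2 in the expansion is 1, so h′′(0) = 2! * (1) = 2.

2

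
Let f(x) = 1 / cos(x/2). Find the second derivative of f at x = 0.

Divide the numerator series by the denominator series (power-series long division).
From the series, [x^2] f = 1/8; multiply by 2! = 2 to get 1/4.

1/4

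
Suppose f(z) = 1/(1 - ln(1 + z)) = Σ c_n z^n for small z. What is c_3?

1/3

Let u equal the inner series; expand the outer function in u and truncate.
[z^0] = 1;  [z^1] = 1;  [z^2] = 1/2;  [z^3] = 1/3.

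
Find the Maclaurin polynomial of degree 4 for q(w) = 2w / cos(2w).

Divide the numerator series by the denominator series (power-series long division).

4*w^3 + 2*w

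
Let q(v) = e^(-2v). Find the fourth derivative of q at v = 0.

The coefficient of v^4 in the expansion is 2/3, so q^(4)(0) = 4! * (2/3) = 16.

16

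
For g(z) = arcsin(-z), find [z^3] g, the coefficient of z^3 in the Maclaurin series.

g(0) = 0
g′(0) = -1
g′′(0) = 0
g′′′(0) = -1
Then c_k = g^(k)(0)/k! gives each Taylor coefficient.

-1/6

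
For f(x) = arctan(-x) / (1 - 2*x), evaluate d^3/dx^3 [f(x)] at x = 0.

-22

Expand 1/(denominator) as a geometric series and multiply by the numerator's series.
The coefficient of x^3 in the expansion is -11/3, so f′′′(0) = 3! * (-11/3) = -22.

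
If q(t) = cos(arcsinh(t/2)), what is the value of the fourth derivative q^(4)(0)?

5/16

Plug the Maclaurin series of the inner function into that of the outer and collect terms.
From the series, [t^4] q = 5/384; multiply by 4! = 24 to get 5/16.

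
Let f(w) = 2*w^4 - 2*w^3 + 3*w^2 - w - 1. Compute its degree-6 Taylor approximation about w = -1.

f(-1) = 7
f′(-1) = -21
f′′(-1) = 42
f′′′(-1) = -60
f^(4)(-1) = 48
f^(5)(-1) = 0
f^(6)(-1) = 0
Dividing each by k! gives the coefficients c_0, ..., c_6.

2*(w + 1)^4 - 10*(w + 1)^3 + 21*(w + 1)^2 - 21*(w + 1) + 7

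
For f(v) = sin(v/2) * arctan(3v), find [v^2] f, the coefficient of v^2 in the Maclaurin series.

3/2

Expand each factor separately, then convolve coefficients.
f(0) = 0
f′(0) = 0
f′′(0) = 3
Then c_k = f^(k)(0)/k! gives each Taylor coefficient.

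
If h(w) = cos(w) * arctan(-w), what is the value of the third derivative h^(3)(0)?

Take the Cauchy product of the two expansions.
The coefficient of w^3 in the expansion is 5/6, so h′′′(0) = 3! * (5/6) = 5.

5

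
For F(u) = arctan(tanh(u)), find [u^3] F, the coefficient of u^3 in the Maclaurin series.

Plug the Maclaurin series of the inner function into that of the outer and collect terms.

-2/3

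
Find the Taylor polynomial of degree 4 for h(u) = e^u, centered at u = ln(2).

h(ln(2)) = 2
h′(ln(2)) = 2
h′′(ln(2)) = 2
h′′′(ln(2)) = 2
h^(4)(ln(2)) = 2
Then c_k = h^(k)(ln(2))/k! gives each Taylor coefficient.

(u - ln(2))^4/12 + (u - ln(2))^3/3 + (u - ln(2))^2 + 2*(u - ln(2)) + 2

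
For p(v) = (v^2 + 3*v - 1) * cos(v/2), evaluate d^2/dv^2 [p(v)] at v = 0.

9/4

Shift and add copies of the series according to the polynomial's terms.
The coefficient of v^2 in the expansion is 9/8, so p′′(0) = 2! * (9/8) = 9/4.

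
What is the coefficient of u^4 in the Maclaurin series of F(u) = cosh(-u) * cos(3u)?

Expand each factor separately, then convolve coefficients.

7/6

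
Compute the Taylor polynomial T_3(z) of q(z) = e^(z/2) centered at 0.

z^3/48 + z^2/8 + z/2 + 1

q(0) = 1
q′(0) = 1/2
q′′(0) = 1/4
q′′′(0) = 1/8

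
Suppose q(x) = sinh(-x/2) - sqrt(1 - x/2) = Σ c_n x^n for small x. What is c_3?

-5/384

Combine the two series term by term.
[x^0] = -1;  [x^1] = -1/4;  [x^2] = 1/32;  [x^3] = -5/384.
So c_3 = q′′′(0)/3! = -5/384.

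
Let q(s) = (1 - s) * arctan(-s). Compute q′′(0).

Distribute the polynomial across the series and collect like powers.
From the series, [s^2] q = 1; multiply by 2! = 2 to get 2.

2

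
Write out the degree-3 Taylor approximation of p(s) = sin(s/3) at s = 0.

-s^3/162 + s/3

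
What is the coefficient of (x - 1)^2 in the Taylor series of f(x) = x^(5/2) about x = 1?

15/8

Apply the Taylor formula c_k = f^(k)(a)/k!.
f(1) = 1
f′(1) = 5/2
f′′(1) = 15/4
Then c_k = f^(k)(1)/k! gives each Taylor coefficient.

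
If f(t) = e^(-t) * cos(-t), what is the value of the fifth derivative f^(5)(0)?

Multiply the two series term by term and collect like powers.
The coefficient of t^5 in the expansion is 1/30, so f^(5)(0) = 5! * (1/30) = 4.

4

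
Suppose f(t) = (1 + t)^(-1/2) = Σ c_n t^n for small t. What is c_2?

f(0) = 1
f′(0) = -1/2
f′′(0) = 3/4
So c_2 = f′′(0)/2! = 3/8.

3/8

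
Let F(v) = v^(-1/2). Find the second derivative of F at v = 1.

3/4

Apply the Taylor formula c_k = f^(k)(a)/k!.
The coefficient of (v - 1)^2 in the expansion is 3/8, so F′′(1) = 2! * (3/8) = 3/4.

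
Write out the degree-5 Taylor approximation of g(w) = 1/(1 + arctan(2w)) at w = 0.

Plug the Maclaurin series of the inner function into that of the outer and collect terms.
g(0) = 1
g′(0) = -2
g′′(0) = 8
g′′′(0) = -32
g^(4)(0) = 128
g^(5)(0) = -768

-32*w^5/5 + 16*w^4/3 - 16*w^3/3 + 4*w^2 - 2*w + 1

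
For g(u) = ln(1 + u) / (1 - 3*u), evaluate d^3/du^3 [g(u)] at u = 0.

Multiply the numerator's expansion by the denominator's geometric series.
From the series, [u^3] g = 47/6; multiply by 3! = 6 to get 47.

47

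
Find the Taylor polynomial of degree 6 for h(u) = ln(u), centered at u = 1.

-(u - 1)^6/6 + (u - 1)^5/5 - (u - 1)^4/4 + (u - 1)^3/3 - (u - 1)^2/2 + (u - 1)

h(1) = 0
h′(1) = 1
h′′(1) = -1
h′′′(1) = 2
h^(4)(1) = -6
h^(5)(1) = 24
h^(6)(1) = -120
Then c_k = h^(k)(1)/k! gives each Taylor coefficient.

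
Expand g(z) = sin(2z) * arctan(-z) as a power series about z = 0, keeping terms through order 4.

Expand each factor separately, then convolve coefficients.
g(0) = 0
g′(0) = 0
g′′(0) = -4
g′′′(0) = 0
g^(4)(0) = 48
Dividing each by k! gives the coefficients c_0, ..., c_4.

2*z^4 - 2*z^2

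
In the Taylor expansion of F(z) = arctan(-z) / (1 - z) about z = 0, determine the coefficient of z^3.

Expand 1/(denominator) as a geometric series and multiply by the numerator's series.

-2/3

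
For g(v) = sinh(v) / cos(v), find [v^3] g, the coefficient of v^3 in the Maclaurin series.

Divide the numerator series by the denominator series (power-series long division).
So c_3 = g′′′(0)/3! = 2/3.

2/3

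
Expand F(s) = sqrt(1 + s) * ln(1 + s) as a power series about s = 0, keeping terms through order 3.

Expand each factor separately, then convolve coefficients.
F(0) = 0
F′(0) = 1
F′′(0) = 0
F′′′(0) = -1/4
The Taylor polynomial is Σ F^(k)(0)/k! · s^k.

-s^3/24 + s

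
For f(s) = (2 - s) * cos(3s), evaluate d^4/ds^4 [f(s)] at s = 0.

Shift and add copies of the series according to the polynomial's terms.
The coefficient of s^4 in the expansion is 27/4, so f^(4)(0) = 4! * (27/4) = 162.

162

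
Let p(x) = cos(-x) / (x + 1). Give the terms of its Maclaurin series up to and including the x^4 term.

13*x^4/24 - x^3/2 + x^2/2 - x + 1

Multiply the numerator's expansion by the denominator's geometric series.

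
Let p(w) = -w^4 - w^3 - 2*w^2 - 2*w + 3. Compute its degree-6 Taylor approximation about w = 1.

p(1) = -3
p′(1) = -13
p′′(1) = -22
p′′′(1) = -30
p^(4)(1) = -24
p^(5)(1) = 0
p^(6)(1) = 0
The Taylor polynomial is Σ p^(k)(1)/k! · (w - 1)^k.

-(w - 1)^4 - 5*(w - 1)^3 - 11*(w - 1)^2 - 13*(w - 1) - 3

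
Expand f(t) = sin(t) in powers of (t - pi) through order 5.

f(pi) = 0
f′(pi) = -1
f′′(pi) = 0
f′′′(pi) = 1
f^(4)(pi) = 0
f^(5)(pi) = -1

-(t - pi)^5/120 + (t - pi)^3/6 - (t - pi)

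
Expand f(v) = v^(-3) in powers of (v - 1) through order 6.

Compute the successive derivatives at the expansion point and divide by k!.
f(1) = 1
f′(1) = -3
f′′(1) = 12
f′′′(1) = -60
f^(4)(1) = 360
f^(5)(1) = -2520
f^(6)(1) = 20160
Then c_k = f^(k)(1)/k! gives each Taylor coefficient.

28*(v - 1)^6 - 21*(v - 1)^5 + 15*(v - 1)^4 - 10*(v - 1)^3 + 6*(v - 1)^2 - 3*(v - 1) + 1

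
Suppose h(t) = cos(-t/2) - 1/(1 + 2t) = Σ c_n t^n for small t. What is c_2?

Expand each term separately and add.
[t^0] = 0;  [t^1] = 2;  [t^2] = -33/8.

-33/8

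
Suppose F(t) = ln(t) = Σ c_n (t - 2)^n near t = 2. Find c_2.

-1/8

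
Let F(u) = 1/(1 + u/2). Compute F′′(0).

1/2

Compute the successive derivatives at the expansion point and divide by k!.
The coefficient of u^2 in the expansion is 1/4, so F′′(0) = 2! * (1/4) = 1/2.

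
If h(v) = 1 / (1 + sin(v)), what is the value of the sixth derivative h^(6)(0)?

272

Expand as Σ (-1)^k u^k with u equal to the inner function's series.
From the series, [v^6] h = 17/45; multiply by 6! = 720 to get 272.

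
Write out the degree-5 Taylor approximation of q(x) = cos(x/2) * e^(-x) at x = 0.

19*x^5/1920 - 7*x^4/384 - x^3/24 + 3*x^2/8 - x + 1

Expand each factor separately, then convolve coefficients.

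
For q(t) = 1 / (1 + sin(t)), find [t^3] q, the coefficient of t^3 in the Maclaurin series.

Expand as Σ (-1)^k u^k with u equal to the inner function's series.
So c_3 = q′′′(0)/3! = -5/6.

-5/6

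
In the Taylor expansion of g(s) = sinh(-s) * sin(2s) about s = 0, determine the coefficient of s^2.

-2

Take the Cauchy product of the two expansions.
[s^0] = 0;  [s^1] = 0;  [s^2] = -2.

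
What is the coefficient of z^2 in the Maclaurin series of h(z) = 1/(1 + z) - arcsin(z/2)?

Expand each term separately and add.

1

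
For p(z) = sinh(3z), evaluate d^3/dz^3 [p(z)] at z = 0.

27

The coefficient of z^3 in the expansion is 9/2, so p′′′(0) = 3! * (9/2) = 27.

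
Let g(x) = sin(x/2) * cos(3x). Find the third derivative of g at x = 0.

Take the Cauchy product of the two expansions.
From the series, [x^3] g = -109/48; multiply by 3! = 6 to get -109/8.

-109/8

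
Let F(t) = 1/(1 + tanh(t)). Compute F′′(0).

Let u equal the inner series; expand the outer function in u and truncate.
The coefficient of t^2 in the expansion is 1, so F′′(0) = 2! * (1) = 2.

2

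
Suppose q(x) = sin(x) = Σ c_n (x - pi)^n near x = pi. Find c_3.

1/6

q(pi) = 0
q′(pi) = -1
q′′(pi) = 0
q′′′(pi) = 1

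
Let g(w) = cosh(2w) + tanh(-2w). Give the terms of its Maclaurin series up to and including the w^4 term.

2*w^4/3 + 8*w^3/3 + 2*w^2 - 2*w + 1

Combine the two series term by term.
[w^0] = 1;  [w^1] = -2;  [w^2] = 2;  [w^3] = 8/3;  [w^4] = 2/3.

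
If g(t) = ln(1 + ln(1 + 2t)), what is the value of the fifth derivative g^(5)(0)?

Compose series: expand the inner function first, then feed it into the outer expansion.
The coefficient of t^5 in the expansion is 304/5, so g^(5)(0) = 5! * (304/5) = 7296.

7296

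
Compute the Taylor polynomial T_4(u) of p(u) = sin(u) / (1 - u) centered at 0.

5*u^4/6 + 5*u^3/6 + u^2 + u

Use 1/(1 - r) = Σ r^k on the denominator, then take the Cauchy product.
p(0) = 0
p′(0) = 1
p′′(0) = 2
p′′′(0) = 5
p^(4)(0) = 20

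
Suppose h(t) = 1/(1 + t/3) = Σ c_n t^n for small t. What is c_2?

1/9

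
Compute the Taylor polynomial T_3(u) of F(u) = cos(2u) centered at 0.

1 - 2*u^2

Differentiate repeatedly and evaluate at the center.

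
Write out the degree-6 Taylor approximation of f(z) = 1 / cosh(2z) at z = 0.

-244*z^6/45 + 10*z^4/3 - 2*z^2 + 1

Write the quotient as an unknown series and match coefficients against numerator = denominator · series.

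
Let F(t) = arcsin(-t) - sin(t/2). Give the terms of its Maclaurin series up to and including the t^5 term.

-289*t^5/3840 - 7*t^3/48 - 3*t/2

Combine the two series term by term.
F(0) = 0
F′(0) = -3/2
F′′(0) = 0
F′′′(0) = -7/8
F^(4)(0) = 0
F^(5)(0) = -289/32
Dividing each by k! gives the coefficients c_0, ..., c_5.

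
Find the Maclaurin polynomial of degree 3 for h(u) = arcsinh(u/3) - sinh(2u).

Expand each term separately and add.
h(0) = 0
h′(0) = -5/3
h′′(0) = 0
h′′′(0) = -217/27
Then c_k = h^(k)(0)/k! gives each Taylor coefficient.

-217*u^3/162 - 5*u/3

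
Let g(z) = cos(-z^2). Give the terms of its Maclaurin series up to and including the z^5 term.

1 - z^4/2

g(0) = 1
g′(0) = 0
g′′(0) = 0
g′′′(0) = 0
g^(4)(0) = -12
g^(5)(0) = 0
The Taylor polynomial is Σ g^(k)(0)/k! · z^k.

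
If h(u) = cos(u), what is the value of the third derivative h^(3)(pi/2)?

1

The coefficient of (u - pi/2)^3 in the expansion is 1/6, so h′′′(pi/2) = 3! * (1/6) = 1.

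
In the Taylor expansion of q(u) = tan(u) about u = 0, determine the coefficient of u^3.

1/3

[u^0] = 0;  [u^1] = 1;  [u^2] = 0;  [u^3] = 1/3.
So c_3 = q′′′(0)/3! = 1/3.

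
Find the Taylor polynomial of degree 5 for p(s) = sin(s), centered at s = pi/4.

p(pi/4) = sqrt(2)/2
p′(pi/4) = sqrt(2)/2
p′′(pi/4) = -sqrt(2)/2
p′′′(pi/4) = -sqrt(2)/2
p^(4)(pi/4) = sqrt(2)/2
p^(5)(pi/4) = sqrt(2)/2

sqrt(2)*(s - pi/4)^5/240 + sqrt(2)*(s - pi/4)^4/48 - sqrt(2)*(s - pi/4)^3/12 - sqrt(2)*(s - pi/4)^2/4 + sqrt(2)*(s - pi/4)/2 + sqrt(2)/2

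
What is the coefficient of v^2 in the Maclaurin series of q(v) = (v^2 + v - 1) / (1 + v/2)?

Shift and add copies of the series according to the polynomial's terms.
q(0) = -1
q′(0) = 3/2
q′′(0) = 1/2

1/4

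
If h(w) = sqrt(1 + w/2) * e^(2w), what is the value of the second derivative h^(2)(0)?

Multiply the two series term by term and collect like powers.
The coefficient of w^2 in the expansion is 79/32, so h′′(0) = 2! * (79/32) = 79/16.

79/16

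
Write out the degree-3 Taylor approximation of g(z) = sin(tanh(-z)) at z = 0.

Substitute the inner expansion into the outer series and collect powers.
g(0) = 0
g′(0) = -1
g′′(0) = 0
g′′′(0) = 3

z^3/2 - z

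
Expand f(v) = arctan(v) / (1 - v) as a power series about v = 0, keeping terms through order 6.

Expand 1/(denominator) as a geometric series and multiply by the numerator's series.
[v^0] = 0;  [v^1] = 1;  [v^2] = 1;  [v^3] = 2/3;  [v^4] = 2/3;  [v^5] = 13/15;  [v^6] = 13/15.

13*v^6/15 + 13*v^5/15 + 2*v^4/3 + 2*v^3/3 + v^2 + v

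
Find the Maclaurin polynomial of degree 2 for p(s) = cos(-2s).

1 - 2*s^2

[s^0] = 1;  [s^1] = 0;  [s^2] = -2.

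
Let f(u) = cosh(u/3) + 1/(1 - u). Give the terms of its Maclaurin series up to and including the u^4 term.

Expand each term separately and add.
f(0) = 2
f′(0) = 1
f′′(0) = 19/9
f′′′(0) = 6
f^(4)(0) = 1945/81

1945*u^4/1944 + u^3 + 19*u^2/18 + u + 2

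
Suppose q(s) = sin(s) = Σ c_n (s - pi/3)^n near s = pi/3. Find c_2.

[(s - pi/3)^0] = sqrt(3)/2;  [(s - pi/3)^1] = 1/2;  [(s - pi/3)^2] = -sqrt(3)/4.
So c_2 = q′′(pi/3)/2! = -sqrt(3)/4.

-sqrt(3)/4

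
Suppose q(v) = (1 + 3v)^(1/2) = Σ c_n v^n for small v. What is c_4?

q(0) = 1
q′(0) = 3/2
q′′(0) = -9/4
q′′′(0) = 81/8
q^(4)(0) = -1215/16
So c_4 = q^(4)(0)/4! = -405/128.

-405/128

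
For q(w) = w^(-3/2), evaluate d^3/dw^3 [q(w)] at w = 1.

From the series, [(w - 1)^3] q = -35/16; multiply by 3! = 6 to get -105/8.

-105/8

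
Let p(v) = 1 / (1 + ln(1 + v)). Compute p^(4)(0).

Write 1/(1+u) = 1 - u + u^2 - u^3 + ... and substitute the series for u.
The coefficient of v^4 in the expansion is 11/3, so p^(4)(0) = 4! * (11/3) = 88.

88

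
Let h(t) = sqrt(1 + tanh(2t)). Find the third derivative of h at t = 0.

Substitute the inner expansion into the outer series and collect powers.
From the series, [t^3] h = -5/6; multiply by 3! = 6 to get -5.

-5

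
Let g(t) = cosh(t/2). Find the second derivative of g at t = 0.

1/4

The coefficient of t^2 in the expansion is 1/8, so g′′(0) = 2! * (1/8) = 1/4.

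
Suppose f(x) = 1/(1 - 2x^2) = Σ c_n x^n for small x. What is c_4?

Differentiate repeatedly and evaluate at the center.
f(0) = 1
f′(0) = 0
f′′(0) = 4
f′′′(0) = 0
f^(4)(0) = 96

4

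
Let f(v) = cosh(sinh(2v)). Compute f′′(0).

4

Plug the Maclaurin series of the inner function into that of the outer and collect terms.
The coefficient of v^2 in the expansion is 2, so f′′(0) = 2! * (2) = 4.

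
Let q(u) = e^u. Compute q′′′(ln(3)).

3

The coefficient of (u - ln(3))^3 in the expansion is 1/2, so q′′′(ln(3)) = 3! * (1/2) = 3.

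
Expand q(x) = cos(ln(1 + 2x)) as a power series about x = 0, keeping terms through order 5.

Plug the Maclaurin series of the inner function into that of the outer and collect terms.
[x^0] = 1;  [x^1] = 0;  [x^2] = -2;  [x^3] = 4;  [x^4] = -20/3;  [x^5] = 32/3.

32*x^5/3 - 20*x^4/3 + 4*x^3 - 2*x^2 + 1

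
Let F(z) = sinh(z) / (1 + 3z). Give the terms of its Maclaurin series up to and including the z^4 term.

Multiply the two series term by term and collect like powers.
[z^0] = 0;  [z^1] = 1;  [z^2] = -3;  [z^3] = 55/6;  [z^4] = -55/2.

-55*z^4/2 + 55*z^3/6 - 3*z^2 + z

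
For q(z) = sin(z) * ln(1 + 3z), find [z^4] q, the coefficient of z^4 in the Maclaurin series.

17/2

Take the Cauchy product of the two expansions.
q(0) = 0
q′(0) = 0
q′′(0) = 6
q′′′(0) = -27
q^(4)(0) = 204
The Taylor polynomial is Σ q^(k)(0)/k! · z^k.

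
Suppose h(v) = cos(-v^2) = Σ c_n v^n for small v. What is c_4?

-1/2

[v^0] = 1;  [v^1] = 0;  [v^2] = 0;  [v^3] = 0;  [v^4] = -1/2.
So c_4 = h^(4)(0)/4! = -1/2.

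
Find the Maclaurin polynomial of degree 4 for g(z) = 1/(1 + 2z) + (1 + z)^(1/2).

2043*z^4/128 - 127*z^3/16 + 31*z^2/8 - 3*z/2 + 2

Expand each term separately and add.
[z^0] = 2;  [z^1] = -3/2;  [z^2] = 31/8;  [z^3] = -127/16;  [z^4] = 2043/128.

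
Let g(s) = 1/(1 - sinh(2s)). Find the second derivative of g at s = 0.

8

Let u equal the inner series; expand the outer function in u and truncate.
From the series, [s^2] g = 4; multiply by 2! = 2 to get 8.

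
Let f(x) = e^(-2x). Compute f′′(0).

Apply the Taylor formula c_k = f^(k)(a)/k!.
From the series, [x^2] f = 2; multiply by 2! = 2 to get 4.

4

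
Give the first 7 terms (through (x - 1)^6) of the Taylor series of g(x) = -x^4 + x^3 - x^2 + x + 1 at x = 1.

-(x - 1)^4 - 3*(x - 1)^3 - 4*(x - 1)^2 - 2*(x - 1) + 1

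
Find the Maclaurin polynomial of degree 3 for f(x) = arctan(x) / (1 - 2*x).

11*x^3/3 + 2*x^2 + x

Use 1/(1 - r) = Σ r^k on the denominator, then take the Cauchy product.
[x^0] = 0;  [x^1] = 1;  [x^2] = 2;  [x^3] = 11/3.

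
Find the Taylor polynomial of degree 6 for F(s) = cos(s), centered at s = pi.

(s - pi)^6/720 - (s - pi)^4/24 + (s - pi)^2/2 - 1

F(pi) = -1
F′(pi) = 0
F′′(pi) = 1
F′′′(pi) = 0
F^(4)(pi) = -1
F^(5)(pi) = 0
F^(6)(pi) = 1
The Taylor polynomial is Σ F^(k)(pi)/k! · (s - pi)^k.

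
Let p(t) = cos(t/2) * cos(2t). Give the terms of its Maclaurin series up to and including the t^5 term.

353*t^4/384 - 17*t^2/8 + 1

Multiply the two series term by term and collect like powers.
p(0) = 1
p′(0) = 0
p′′(0) = -17/4
p′′′(0) = 0
p^(4)(0) = 353/16
p^(5)(0) = 0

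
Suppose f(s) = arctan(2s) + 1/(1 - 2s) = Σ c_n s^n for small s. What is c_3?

Add the two expansions coefficient-wise.
[s^0] = 1;  [s^1] = 4;  [s^2] = 4;  [s^3] = 16/3.

16/3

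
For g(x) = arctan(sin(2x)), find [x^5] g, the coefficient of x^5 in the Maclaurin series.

12

Plug the Maclaurin series of the inner function into that of the outer and collect terms.
[x^0] = 0;  [x^1] = 2;  [x^2] = 0;  [x^3] = -4;  [x^4] = 0;  [x^5] = 12.
So c_5 = g^(5)(0)/5! = 12.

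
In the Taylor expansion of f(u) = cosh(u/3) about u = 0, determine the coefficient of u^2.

1/18

Apply the Taylor formula c_k = f^(k)(a)/k!.
[u^0] = 1;  [u^1] = 0;  [u^2] = 1/18.
So c_2 = f′′(0)/2! = 1/18.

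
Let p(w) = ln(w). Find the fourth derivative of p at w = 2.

-3/8

From the series, [(w - 2)^4] p = -1/64; multiply by 4! = 24 to get -3/8.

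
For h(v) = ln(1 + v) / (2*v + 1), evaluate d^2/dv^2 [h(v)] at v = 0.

Multiply the numerator's expansion by the denominator's geometric series.
The coefficient of v^2 in the expansion is -5/2, so h′′(0) = 2! * (-5/2) = -5.

-5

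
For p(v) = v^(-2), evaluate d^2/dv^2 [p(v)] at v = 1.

6

Use the known series and substitute for the argument.
From the series, [(v - 1)^2] p = 3; multiply by 2! = 2 to get 6.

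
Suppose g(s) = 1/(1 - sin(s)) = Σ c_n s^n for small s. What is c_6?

17/45

Let u equal the inner series; expand the outer function in u and truncate.
So c_6 = g^(6)(0)/6! = 17/45.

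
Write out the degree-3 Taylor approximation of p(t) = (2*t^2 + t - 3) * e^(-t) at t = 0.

Distribute the polynomial across the series and collect like powers.
p(0) = -3
p′(0) = 4
p′′(0) = -1
p′′′(0) = -6

-t^3 - t^2/2 + 4*t - 3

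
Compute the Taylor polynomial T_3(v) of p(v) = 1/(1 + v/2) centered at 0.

Apply the Taylor formula c_k = f^(k)(a)/k!.
p(0) = 1
p′(0) = -1/2
p′′(0) = 1/2
p′′′(0) = -3/4

-v^3/8 + v^2/4 - v/2 + 1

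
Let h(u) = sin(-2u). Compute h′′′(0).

8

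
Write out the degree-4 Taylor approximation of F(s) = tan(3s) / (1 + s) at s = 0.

Expand each factor separately, then convolve coefficients.
[s^0] = 0;  [s^1] = 3;  [s^2] = -3;  [s^3] = 12;  [s^4] = -12.

-12*s^4 + 12*s^3 - 3*s^2 + 3*s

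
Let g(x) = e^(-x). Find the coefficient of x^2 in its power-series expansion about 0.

g(0) = 1
g′(0) = -1
g′′(0) = 1

1/2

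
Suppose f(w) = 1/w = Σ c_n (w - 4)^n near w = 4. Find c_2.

Apply the Taylor formula c_k = f^(k)(a)/k!.
f(4) = 1/4
f′(4) = -1/16
f′′(4) = 1/32
So c_2 = f′′(4)/2! = 1/64.

1/64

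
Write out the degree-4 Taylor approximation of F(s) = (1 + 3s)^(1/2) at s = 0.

-405*s^4/128 + 27*s^3/16 - 9*s^2/8 + 3*s/2 + 1

F(0) = 1
F′(0) = 3/2
F′′(0) = -9/4
F′′′(0) = 81/8
F^(4)(0) = -1215/16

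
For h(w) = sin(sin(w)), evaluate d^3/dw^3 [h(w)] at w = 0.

Compose series: expand the inner function first, then feed it into the outer expansion.
From the series, [w^3] h = -1/3; multiply by 3! = 6 to get -2.

-2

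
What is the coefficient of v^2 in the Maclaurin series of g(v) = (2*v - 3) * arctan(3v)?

Shift and add copies of the series according to the polynomial's terms.
So c_2 = g′′(0)/2! = 6.

6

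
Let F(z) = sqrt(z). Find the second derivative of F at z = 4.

Use the known series and substitute for the argument.
The coefficient of (z - 4)^2 in the expansion is -1/64, so F′′(4) = 2! * (-1/64) = -1/32.

-1/32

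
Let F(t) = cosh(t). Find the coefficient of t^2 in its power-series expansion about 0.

1/2

F(0) = 1
F′(0) = 0
F′′(0) = 1
So c_2 = F′′(0)/2! = 1/2.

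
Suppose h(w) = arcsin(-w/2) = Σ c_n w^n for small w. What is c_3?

h(0) = 0
h′(0) = -1/2
h′′(0) = 0
h′′′(0) = -1/8
So c_3 = h′′′(0)/3! = -1/48.

-1/48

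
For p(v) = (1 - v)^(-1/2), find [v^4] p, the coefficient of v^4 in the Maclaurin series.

Use the known series and substitute for the argument.
p(0) = 1
p′(0) = 1/2
p′′(0) = 3/4
p′′′(0) = 15/8
p^(4)(0) = 105/16
The Taylor polynomial is Σ p^(k)(0)/k! · v^k.

35/128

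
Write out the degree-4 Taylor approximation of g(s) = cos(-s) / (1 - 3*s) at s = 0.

Multiply the numerator's expansion by the denominator's geometric series.
g(0) = 1
g′(0) = 3
g′′(0) = 17
g′′′(0) = 153
g^(4)(0) = 1837

1837*s^4/24 + 51*s^3/2 + 17*s^2/2 + 3*s + 1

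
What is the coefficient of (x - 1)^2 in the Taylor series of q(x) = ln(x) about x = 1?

Use the known series and substitute for the argument.
q(1) = 0
q′(1) = 1
q′′(1) = -1

-1/2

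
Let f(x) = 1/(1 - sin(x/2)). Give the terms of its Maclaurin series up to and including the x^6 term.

Plug the Maclaurin series of the inner function into that of the outer and collect terms.
f(0) = 1
f′(0) = 1/2
f′′(0) = 1/2
f′′′(0) = 5/8
f^(4)(0) = 1
f^(5)(0) = 61/32
f^(6)(0) = 17/4
Dividing each by k! gives the coefficients c_0, ..., c_6.

17*x^6/2880 + 61*x^5/3840 + x^4/24 + 5*x^3/48 + x^2/4 + x/2 + 1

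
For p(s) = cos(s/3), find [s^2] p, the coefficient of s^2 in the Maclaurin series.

-1/18

Compute the successive derivatives at the expansion point and divide by k!.
p(0) = 1
p′(0) = 0
p′′(0) = -1/9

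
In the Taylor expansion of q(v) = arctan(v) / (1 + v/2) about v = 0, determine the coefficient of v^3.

-1/12

Take the Cauchy product of the two expansions.
q(0) = 0
q′(0) = 1
q′′(0) = -1
q′′′(0) = -1/2
Then c_k = q^(k)(0)/k! gives each Taylor coefficient.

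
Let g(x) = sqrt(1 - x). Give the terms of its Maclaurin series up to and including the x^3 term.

-x^3/16 - x^2/8 - x/2 + 1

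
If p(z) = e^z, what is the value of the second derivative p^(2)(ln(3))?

3

The coefficient of (z - ln(3))^2 in the expansion is 3/2, so p′′(ln(3)) = 2! * (3/2) = 3.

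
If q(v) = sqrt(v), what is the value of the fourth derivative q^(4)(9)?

From the series, [(v - 9)^4] q = -5/279936; multiply by 4! = 24 to get -5/11664.

-5/11664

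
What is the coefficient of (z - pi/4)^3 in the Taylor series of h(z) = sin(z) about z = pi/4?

-sqrt(2)/12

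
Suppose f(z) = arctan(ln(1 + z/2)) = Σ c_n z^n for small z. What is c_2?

Plug the Maclaurin series of the inner function into that of the outer and collect terms.
f(0) = 0
f′(0) = 1/2
f′′(0) = -1/4
So c_2 = f′′(0)/2! = -1/8.

-1/8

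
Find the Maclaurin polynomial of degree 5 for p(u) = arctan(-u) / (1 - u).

Expand 1/(denominator) as a geometric series and multiply by the numerator's series.
[u^0] = 0;  [u^1] = -1;  [u^2] = -1;  [u^3] = -2/3;  [u^4] = -2/3;  [u^5] = -13/15.

-13*u^5/15 - 2*u^4/3 - 2*u^3/3 - u^2 - u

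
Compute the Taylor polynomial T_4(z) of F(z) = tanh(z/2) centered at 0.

-z^3/24 + z/2

F(0) = 0
F′(0) = 1/2
F′′(0) = 0
F′′′(0) = -1/4
F^(4)(0) = 0
The Taylor polynomial is Σ F^(k)(0)/k! · z^k.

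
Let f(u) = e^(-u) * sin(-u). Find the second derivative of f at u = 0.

2

Write out both Maclaurin series and multiply, keeping only the needed powers.
From the series, [u^2] f = 1; multiply by 2! = 2 to get 2.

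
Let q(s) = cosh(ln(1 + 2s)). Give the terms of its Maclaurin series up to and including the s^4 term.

8*s^4 - 4*s^3 + 2*s^2 + 1

Let u equal the inner series; expand the outer function in u and truncate.
q(0) = 1
q′(0) = 0
q′′(0) = 4
q′′′(0) = -24
q^(4)(0) = 192
Dividing each by k! gives the coefficients c_0, ..., c_4.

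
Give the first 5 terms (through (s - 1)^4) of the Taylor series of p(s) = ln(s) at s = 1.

p(1) = 0
p′(1) = 1
p′′(1) = -1
p′′′(1) = 2
p^(4)(1) = -6
Dividing each by k! gives the coefficients c_0, ..., c_4.

-(s - 1)^4/4 + (s - 1)^3/3 - (s - 1)^2/2 + (s - 1)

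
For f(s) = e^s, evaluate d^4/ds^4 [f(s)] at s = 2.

e^(2)

Use the known series and substitute for the argument.
The coefficient of (s - 2)^4 in the expansion is e^(2)/24, so f^(4)(2) = 4! * (e^(2)/24) = e^(2).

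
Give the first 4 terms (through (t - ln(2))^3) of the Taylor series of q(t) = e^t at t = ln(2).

(t - ln(2))^3/3 + (t - ln(2))^2 + 2*(t - ln(2)) + 2

Apply the Taylor formula c_k = f^(k)(a)/k!.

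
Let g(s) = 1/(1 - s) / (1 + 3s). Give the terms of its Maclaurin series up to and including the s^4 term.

Take the Cauchy product of the two expansions.
[s^0] = 1;  [s^1] = -2;  [s^2] = 7;  [s^3] = -20;  [s^4] = 61.

61*s^4 - 20*s^3 + 7*s^2 - 2*s + 1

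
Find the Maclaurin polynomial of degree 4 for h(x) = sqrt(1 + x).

-5*x^4/128 + x^3/16 - x^2/8 + x/2 + 1

h(0) = 1
h′(0) = 1/2
h′′(0) = -1/4
h′′′(0) = 3/8
h^(4)(0) = -15/16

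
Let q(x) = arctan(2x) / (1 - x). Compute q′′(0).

4

Use 1/(1 - r) = Σ r^k on the denominator, then take the Cauchy product.
The coefficient of x^2 in the expansion is 2, so q′′(0) = 2! * (2) = 4.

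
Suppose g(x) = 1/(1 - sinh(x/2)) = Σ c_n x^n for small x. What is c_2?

Plug the Maclaurin series of the inner function into that of the outer and collect terms.
g(0) = 1
g′(0) = 1/2
g′′(0) = 1/2

1/4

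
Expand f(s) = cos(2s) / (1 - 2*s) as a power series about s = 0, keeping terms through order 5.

Multiply the numerator's expansion by the denominator's geometric series.

52*s^5/3 + 26*s^4/3 + 4*s^3 + 2*s^2 + 2*s + 1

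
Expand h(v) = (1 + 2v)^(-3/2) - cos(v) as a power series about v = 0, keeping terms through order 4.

Add the two expansions coefficient-wise.

118*v^4/3 - 35*v^3/2 + 8*v^2 - 3*v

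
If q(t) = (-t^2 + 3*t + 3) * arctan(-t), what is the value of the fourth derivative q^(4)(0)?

Distribute the polynomial across the series and collect like powers.
The coefficient of t^4 in the expansion is 1, so q^(4)(0) = 4! * (1) = 24.

24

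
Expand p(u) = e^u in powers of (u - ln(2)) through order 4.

(u - ln(2))^4/12 + (u - ln(2))^3/3 + (u - ln(2))^2 + 2*(u - ln(2)) + 2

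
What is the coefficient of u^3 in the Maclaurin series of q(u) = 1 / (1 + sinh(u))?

Expand as Σ (-1)^k u^k with u equal to the inner function's series.
q(0) = 1
q′(0) = -1
q′′(0) = 2
q′′′(0) = -7

-7/6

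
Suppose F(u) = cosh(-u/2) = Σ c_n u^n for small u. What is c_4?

1/384

Compute the successive derivatives at the expansion point and divide by k!.
So c_4 = F^(4)(0)/4! = 1/384.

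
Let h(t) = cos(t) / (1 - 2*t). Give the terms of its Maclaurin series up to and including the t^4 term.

337*t^4/24 + 7*t^3 + 7*t^2/2 + 2*t + 1

Multiply the numerator's expansion by the denominator's geometric series.
h(0) = 1
h′(0) = 2
h′′(0) = 7
h′′′(0) = 42
h^(4)(0) = 337
The Taylor polynomial is Σ h^(k)(0)/k! · t^k.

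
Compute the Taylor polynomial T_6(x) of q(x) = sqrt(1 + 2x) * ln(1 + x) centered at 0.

121*x^6/80 - 131*x^5/120 + 5*x^4/6 - 2*x^3/3 + x^2/2 + x

Take the Cauchy product of the two expansions.
[x^0] = 0;  [x^1] = 1;  [x^2] = 1/2;  [x^3] = -2/3;  [x^4] = 5/6;  [x^5] = -131/120;  [x^6] = 121/80.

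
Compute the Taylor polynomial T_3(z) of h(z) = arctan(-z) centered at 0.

z^3/3 - z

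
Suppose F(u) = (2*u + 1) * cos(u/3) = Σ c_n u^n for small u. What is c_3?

Shift and add copies of the series according to the polynomial's terms.
[u^0] = 1;  [u^1] = 2;  [u^2] = -1/18;  [u^3] = -1/9.

-1/9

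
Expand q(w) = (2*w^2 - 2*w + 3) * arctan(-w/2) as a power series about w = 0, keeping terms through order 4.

-w^4/12 - 7*w^3/8 + w^2 - 3*w/2

Shift and add copies of the series according to the polynomial's terms.
[w^0] = 0;  [w^1] = -3/2;  [w^2] = 1;  [w^3] = -7/8;  [w^4] = -1/12.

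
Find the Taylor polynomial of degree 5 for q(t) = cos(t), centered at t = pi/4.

-sqrt(2)*(t - pi/4)^5/240 + sqrt(2)*(t - pi/4)^4/48 + sqrt(2)*(t - pi/4)^3/12 - sqrt(2)*(t - pi/4)^2/4 - sqrt(2)*(t - pi/4)/2 + sqrt(2)/2

[(t - pi/4)^0] = sqrt(2)/2;  [(t - pi/4)^1] = -sqrt(2)/2;  [(t - pi/4)^2] = -sqrt(2)/4;  [(t - pi/4)^3] = sqrt(2)/12;  [(t - pi/4)^4] = sqrt(2)/48;  [(t - pi/4)^5] = -sqrt(2)/240.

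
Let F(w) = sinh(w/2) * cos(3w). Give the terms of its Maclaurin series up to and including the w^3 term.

-107*w^3/48 + w/2

Take the Cauchy product of the two expansions.
[w^0] = 0;  [w^1] = 1/2;  [w^2] = 0;  [w^3] = -107/48.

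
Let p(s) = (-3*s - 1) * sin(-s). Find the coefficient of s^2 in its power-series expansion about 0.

Multiply each power in the prefactor through the base expansion.
p(0) = 0
p′(0) = 1
p′′(0) = 6
Dividing each by k! gives the coefficients c_0, ..., c_2.

3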